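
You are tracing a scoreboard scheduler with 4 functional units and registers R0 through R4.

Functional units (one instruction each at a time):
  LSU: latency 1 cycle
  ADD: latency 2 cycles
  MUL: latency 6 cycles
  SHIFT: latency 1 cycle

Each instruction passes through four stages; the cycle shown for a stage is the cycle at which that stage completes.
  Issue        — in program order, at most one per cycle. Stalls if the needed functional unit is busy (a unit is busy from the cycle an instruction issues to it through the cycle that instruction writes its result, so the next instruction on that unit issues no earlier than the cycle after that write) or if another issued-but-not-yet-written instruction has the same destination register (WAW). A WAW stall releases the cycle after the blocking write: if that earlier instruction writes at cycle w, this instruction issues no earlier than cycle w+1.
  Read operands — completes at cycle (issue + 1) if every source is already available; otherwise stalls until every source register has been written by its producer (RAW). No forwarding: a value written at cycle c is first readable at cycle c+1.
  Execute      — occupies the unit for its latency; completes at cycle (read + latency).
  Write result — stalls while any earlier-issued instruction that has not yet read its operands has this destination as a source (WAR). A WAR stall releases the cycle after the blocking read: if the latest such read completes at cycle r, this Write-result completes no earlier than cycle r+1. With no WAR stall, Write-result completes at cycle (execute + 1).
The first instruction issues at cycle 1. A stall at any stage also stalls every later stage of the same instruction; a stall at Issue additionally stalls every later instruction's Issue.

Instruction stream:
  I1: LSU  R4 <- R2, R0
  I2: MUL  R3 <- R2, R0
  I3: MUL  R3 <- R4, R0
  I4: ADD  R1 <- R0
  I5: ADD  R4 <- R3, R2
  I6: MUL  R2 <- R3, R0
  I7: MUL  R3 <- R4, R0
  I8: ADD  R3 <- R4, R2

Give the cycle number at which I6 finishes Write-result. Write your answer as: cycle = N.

cycle = 28

t=1  issue I1 (LSU)
t=2  I1 read-ops, issue I2 (MUL)
t=3  I1 finished on LSU, I2 read-ops
t=4  I1→R4
t=9  I2 finished on MUL
t=10  I2→R3
t=11  issue I3 (MUL)
t=12  I3 read-ops, issue I4 (ADD)
t=13  I4 read-ops
t=15  I4 finished on ADD
t=16  I4→R1
t=17  issue I5 (ADD)
t=18  I3 finished on MUL
t=19  I3→R3
t=20  I5 read-ops, issue I6 (MUL)
t=21  I6 read-ops
t=22  I5 finished on ADD
t=23  I5→R4
t=27  I6 finished on MUL
t=28  I6→R2
t=29  issue I7 (MUL)
t=30  I7 read-ops
t=36  I7 finished on MUL
t=37  I7→R3
t=38  issue I8 (ADD)
t=39  I8 read-ops
t=41  I8 finished on ADD
t=42  I8→R3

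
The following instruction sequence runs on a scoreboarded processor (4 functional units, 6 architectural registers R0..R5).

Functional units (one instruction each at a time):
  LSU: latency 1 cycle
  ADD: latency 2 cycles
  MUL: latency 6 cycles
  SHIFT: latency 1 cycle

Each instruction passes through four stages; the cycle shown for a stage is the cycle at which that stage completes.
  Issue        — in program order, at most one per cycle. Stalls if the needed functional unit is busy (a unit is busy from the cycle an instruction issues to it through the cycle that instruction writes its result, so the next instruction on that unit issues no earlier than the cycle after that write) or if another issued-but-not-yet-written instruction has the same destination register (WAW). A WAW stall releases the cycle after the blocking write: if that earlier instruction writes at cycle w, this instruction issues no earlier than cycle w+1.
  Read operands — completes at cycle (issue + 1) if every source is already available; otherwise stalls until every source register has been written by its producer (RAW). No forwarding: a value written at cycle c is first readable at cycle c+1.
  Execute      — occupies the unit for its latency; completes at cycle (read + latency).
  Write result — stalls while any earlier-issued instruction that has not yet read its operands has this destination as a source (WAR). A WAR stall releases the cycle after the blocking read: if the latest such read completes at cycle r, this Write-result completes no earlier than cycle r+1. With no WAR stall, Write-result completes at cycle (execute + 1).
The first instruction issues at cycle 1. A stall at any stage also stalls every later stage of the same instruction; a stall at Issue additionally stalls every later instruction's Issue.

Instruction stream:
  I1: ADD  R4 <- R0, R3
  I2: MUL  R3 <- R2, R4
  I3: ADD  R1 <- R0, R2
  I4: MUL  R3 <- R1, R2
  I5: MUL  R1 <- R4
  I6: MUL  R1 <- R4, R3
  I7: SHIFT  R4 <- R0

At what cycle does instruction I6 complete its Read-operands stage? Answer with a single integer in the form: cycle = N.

t=1  I1 issues→ADD
t=2  I1 reads · I2 issues→MUL
t=4  I1 exec-done
t=5  I1 writes R4
t=6  I2 reads · I3 issues→ADD
t=7  I3 reads
t=9  I3 exec-done
t=10  I3 writes R1
t=12  I2 exec-done
t=13  I2 writes R3
t=14  I4 issues→MUL
t=15  I4 reads
t=21  I4 exec-done
t=22  I4 writes R3
t=23  I5 issues→MUL
t=24  I5 reads
t=30  I5 exec-done
t=31  I5 writes R1
t=32  I6 issues→MUL
t=33  I6 reads · I7 issues→SHIFT
t=34  I7 reads
t=35  I7 exec-done
t=36  I7 writes R4
t=39  I6 exec-done
t=40  I6 writes R1

cycle = 33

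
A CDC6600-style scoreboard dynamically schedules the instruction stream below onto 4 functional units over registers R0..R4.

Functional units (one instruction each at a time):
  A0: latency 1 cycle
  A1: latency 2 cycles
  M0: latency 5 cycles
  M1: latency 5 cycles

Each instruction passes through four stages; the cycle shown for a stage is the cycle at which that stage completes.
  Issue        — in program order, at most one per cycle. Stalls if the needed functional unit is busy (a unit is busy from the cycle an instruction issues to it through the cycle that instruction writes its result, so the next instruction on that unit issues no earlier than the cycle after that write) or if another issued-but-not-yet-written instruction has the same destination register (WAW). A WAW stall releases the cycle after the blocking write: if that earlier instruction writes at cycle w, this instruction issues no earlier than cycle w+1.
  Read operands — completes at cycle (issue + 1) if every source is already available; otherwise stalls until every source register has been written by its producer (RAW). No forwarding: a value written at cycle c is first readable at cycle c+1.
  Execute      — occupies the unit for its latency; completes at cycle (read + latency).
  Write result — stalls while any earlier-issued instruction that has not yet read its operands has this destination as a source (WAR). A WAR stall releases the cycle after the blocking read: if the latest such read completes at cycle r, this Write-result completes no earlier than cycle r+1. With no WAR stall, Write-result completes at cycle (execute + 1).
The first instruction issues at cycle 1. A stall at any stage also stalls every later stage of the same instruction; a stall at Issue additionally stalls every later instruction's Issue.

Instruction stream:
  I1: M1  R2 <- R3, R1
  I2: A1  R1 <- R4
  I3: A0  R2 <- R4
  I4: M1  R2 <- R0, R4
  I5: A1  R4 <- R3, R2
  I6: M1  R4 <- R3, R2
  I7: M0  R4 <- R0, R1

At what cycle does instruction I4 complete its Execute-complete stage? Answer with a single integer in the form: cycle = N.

cycle = 19

1) issue 1, read 2, done 7, write 8
2) issue 2, read 3, done 5, write 6
3) issue 9, read 10, done 11, write 12  <WAW R2: wait I1 write@8>
4) issue 13, read 14, done 19, write 20  <WAW R2: wait I3 write@12>
5) issue 14, read 21, done 23, write 24  <RAW R2: wait I4 write@20>
6) issue 25, read 26, done 31, write 32  <WAW R4: wait I5 write@24>
7) issue 33, read 34, done 39, write 40  <WAW R4: wait I6 write@32>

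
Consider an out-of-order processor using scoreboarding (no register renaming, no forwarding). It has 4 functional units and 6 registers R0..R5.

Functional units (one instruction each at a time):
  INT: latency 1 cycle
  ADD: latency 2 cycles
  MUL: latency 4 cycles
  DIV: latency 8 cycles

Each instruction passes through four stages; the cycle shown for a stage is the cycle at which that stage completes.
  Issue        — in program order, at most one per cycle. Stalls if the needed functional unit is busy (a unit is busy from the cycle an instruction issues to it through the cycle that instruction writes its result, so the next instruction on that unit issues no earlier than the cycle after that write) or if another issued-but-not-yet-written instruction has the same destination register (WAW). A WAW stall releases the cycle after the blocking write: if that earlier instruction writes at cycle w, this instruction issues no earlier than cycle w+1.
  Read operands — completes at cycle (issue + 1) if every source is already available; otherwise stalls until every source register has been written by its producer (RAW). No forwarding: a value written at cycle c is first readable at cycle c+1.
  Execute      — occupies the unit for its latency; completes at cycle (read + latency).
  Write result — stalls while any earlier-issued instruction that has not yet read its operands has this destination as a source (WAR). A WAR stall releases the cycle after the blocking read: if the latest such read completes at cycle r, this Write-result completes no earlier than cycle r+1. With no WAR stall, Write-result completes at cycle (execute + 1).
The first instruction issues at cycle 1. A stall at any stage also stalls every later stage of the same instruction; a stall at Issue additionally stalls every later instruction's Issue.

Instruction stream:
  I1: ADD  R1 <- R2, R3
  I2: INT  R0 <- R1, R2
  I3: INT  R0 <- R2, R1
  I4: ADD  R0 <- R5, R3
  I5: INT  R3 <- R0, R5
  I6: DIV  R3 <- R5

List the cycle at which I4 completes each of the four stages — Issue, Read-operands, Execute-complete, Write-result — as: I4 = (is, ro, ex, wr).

I4 = (13, 14, 16, 17)

I1: IS=1 RO=2 EX=4 WR=5
I2: IS=2 RO=6 EX=7 WR=8  [RAW R1: wait I1 write@5]
I3: IS=9 RO=10 EX=11 WR=12  [struct: INT busy until I2 writes@8]
I4: IS=13 RO=14 EX=16 WR=17  [WAW R0: wait I3 write@12]
I5: IS=14 RO=18 EX=19 WR=20  [RAW R0: wait I4 write@17]
I6: IS=21 RO=22 EX=30 WR=31  [WAW R3: wait I5 write@20]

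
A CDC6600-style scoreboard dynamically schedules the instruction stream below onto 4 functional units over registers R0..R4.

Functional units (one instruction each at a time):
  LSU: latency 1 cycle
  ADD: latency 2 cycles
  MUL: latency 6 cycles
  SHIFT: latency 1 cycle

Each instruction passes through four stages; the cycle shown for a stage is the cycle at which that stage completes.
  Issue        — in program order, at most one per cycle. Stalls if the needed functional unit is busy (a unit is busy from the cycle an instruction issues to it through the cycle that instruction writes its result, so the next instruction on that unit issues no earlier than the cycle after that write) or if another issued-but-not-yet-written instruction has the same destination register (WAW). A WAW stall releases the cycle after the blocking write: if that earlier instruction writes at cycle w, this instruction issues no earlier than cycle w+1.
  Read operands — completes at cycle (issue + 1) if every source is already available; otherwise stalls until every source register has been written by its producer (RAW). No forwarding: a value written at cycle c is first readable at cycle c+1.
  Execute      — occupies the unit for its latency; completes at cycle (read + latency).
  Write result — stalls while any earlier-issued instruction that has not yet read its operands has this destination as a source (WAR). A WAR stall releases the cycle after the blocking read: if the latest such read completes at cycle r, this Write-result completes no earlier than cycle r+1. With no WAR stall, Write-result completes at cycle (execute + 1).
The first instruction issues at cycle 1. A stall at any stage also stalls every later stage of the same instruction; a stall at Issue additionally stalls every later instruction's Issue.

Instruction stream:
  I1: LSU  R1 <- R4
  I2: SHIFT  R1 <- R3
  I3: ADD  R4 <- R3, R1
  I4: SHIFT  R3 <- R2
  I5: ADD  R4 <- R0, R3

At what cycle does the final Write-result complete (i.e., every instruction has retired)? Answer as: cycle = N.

cycle = 17

[1] I1 dispatched to LSU
[2] I1 operands ready
[3] I1 complete
[4] R1←I1
[5] I2 dispatched to SHIFT
[6] I2 operands ready; I3 dispatched to ADD
[7] I2 complete
[8] R1←I2
[9] I3 operands ready; I4 dispatched to SHIFT
[10] I4 operands ready
[11] I3 complete; I4 complete
[12] R4←I3; R3←I4
[13] I5 dispatched to ADD
[14] I5 operands ready
[16] I5 complete
[17] R4←I5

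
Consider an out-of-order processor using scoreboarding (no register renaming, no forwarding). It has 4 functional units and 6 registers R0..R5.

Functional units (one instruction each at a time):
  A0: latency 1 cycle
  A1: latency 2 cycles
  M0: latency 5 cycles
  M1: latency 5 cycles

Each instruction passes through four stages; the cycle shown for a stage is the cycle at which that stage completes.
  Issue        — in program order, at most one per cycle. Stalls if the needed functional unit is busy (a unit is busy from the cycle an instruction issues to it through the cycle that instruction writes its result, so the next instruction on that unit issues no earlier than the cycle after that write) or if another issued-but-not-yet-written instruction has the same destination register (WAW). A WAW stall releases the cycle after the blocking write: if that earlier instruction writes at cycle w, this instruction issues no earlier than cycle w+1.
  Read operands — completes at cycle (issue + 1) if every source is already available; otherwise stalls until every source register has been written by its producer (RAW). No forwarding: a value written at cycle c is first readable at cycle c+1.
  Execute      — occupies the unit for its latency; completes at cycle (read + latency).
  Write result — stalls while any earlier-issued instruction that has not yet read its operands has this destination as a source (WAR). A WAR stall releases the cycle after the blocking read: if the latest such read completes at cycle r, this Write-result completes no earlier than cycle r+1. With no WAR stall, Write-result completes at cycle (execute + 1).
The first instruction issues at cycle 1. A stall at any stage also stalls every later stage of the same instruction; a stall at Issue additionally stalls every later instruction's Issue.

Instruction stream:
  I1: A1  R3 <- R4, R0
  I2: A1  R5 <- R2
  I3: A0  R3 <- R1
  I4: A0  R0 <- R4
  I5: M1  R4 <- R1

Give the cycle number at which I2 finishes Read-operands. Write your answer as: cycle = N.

I1: IS=1 RO=2 EX=4 WR=5
I2: IS=6 RO=7 EX=9 WR=10  [struct: A1 busy until I1 writes@5]
I3: IS=7 RO=8 EX=9 WR=10
I4: IS=11 RO=12 EX=13 WR=14  [struct: A0 busy until I3 writes@10]
I5: IS=12 RO=13 EX=18 WR=19

cycle = 7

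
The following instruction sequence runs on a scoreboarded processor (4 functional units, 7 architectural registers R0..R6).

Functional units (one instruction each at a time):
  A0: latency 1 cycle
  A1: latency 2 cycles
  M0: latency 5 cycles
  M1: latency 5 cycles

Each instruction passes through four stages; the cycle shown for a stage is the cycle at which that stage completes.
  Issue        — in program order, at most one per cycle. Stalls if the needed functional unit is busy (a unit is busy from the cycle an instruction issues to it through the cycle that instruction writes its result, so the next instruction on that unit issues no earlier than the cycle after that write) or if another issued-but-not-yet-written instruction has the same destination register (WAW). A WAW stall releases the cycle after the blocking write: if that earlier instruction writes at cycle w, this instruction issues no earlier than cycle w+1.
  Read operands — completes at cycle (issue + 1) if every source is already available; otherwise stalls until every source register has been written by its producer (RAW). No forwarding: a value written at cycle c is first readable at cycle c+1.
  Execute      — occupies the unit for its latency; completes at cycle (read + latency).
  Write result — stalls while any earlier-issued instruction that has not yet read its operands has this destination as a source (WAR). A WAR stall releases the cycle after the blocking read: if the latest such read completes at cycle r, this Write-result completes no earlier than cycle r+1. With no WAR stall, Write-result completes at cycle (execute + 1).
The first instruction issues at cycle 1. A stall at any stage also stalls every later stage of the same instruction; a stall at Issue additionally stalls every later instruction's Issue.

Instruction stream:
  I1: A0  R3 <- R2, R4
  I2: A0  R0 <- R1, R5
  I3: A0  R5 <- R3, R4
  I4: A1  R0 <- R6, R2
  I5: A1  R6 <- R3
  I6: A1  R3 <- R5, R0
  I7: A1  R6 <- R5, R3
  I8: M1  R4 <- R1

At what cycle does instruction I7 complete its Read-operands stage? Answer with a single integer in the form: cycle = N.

I1: IS=1 RO=2 EX=3 WR=4
I2: IS=5 RO=6 EX=7 WR=8  [struct: A0 busy until I1 writes@4]
I3: IS=9 RO=10 EX=11 WR=12  [struct: A0 busy until I2 writes@8]
I4: IS=10 RO=11 EX=13 WR=14
I5: IS=15 RO=16 EX=18 WR=19  [struct: A1 busy until I4 writes@14]
I6: IS=20 RO=21 EX=23 WR=24  [struct: A1 busy until I5 writes@19]
I7: IS=25 RO=26 EX=28 WR=29  [struct: A1 busy until I6 writes@24]
I8: IS=26 RO=27 EX=32 WR=33

cycle = 26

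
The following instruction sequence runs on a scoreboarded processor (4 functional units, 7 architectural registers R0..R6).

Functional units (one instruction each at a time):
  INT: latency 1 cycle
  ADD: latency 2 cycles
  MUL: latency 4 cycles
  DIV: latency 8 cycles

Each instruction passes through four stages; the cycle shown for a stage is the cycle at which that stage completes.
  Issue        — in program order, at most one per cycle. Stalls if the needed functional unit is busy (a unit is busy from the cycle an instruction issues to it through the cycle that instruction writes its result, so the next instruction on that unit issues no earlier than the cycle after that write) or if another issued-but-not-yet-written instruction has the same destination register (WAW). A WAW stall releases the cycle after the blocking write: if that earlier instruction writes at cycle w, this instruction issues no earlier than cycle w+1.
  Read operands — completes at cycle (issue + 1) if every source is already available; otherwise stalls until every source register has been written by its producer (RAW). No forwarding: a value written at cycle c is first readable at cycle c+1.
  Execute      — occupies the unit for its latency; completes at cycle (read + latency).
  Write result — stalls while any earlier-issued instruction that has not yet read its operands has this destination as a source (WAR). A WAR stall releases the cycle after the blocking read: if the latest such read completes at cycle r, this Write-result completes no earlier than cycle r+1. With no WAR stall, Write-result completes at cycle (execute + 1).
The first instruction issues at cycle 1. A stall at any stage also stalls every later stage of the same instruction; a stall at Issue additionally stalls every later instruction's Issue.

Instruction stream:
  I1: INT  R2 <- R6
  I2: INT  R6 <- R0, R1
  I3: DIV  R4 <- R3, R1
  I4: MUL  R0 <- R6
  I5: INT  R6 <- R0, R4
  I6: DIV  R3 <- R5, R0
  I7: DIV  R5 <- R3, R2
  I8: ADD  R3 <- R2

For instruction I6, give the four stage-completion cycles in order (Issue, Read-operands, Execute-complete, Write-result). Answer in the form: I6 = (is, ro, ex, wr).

c1: I1 issues→INT
c2: I1 reads
c3: I1 exec-done
c4: I1 writes R2
c5: I2 issues→INT
c6: I2 reads, I3 issues→DIV
c7: I2 exec-done, I3 reads, I4 issues→MUL
c8: I2 writes R6
c9: I4 reads, I5 issues→INT
c13: I4 exec-done
c14: I4 writes R0
c15: I3 exec-done
c16: I3 writes R4
c17: I5 reads, I6 issues→DIV
c18: I5 exec-done, I6 reads
c19: I5 writes R6
c26: I6 exec-done
c27: I6 writes R3
c28: I7 issues→DIV
c29: I7 reads, I8 issues→ADD
c30: I8 reads
c32: I8 exec-done
c33: I8 writes R3
c37: I7 exec-done
c38: I7 writes R5

I6 = (17, 18, 26, 27)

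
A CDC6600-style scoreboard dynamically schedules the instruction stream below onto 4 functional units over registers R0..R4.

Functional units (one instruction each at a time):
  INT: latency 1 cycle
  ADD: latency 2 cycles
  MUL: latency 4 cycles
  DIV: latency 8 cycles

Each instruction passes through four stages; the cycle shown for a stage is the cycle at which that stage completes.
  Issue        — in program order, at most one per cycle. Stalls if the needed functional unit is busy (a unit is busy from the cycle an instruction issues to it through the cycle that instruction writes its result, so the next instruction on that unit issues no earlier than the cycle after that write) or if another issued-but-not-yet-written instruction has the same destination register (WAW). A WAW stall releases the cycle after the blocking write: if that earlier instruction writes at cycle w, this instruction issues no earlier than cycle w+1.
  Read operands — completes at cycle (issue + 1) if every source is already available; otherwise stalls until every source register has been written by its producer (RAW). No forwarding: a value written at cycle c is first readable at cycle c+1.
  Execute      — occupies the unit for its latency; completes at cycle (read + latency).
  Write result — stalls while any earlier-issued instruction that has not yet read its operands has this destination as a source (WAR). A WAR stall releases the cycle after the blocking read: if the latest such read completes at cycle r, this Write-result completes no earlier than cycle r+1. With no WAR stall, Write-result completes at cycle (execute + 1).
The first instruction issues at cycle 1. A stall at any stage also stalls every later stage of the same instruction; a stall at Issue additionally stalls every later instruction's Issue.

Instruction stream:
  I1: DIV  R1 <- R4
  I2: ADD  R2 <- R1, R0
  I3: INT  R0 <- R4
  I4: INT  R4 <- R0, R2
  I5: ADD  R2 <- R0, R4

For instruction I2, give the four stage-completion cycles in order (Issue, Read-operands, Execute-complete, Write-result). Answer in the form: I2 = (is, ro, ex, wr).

[I1] 1/2/10/11
[I2] 2/12/14/15  (RAW R1: wait I1 write@11)
[I3] 3/4/5/13  (WAR R0: wait I2 read@12)
[I4] 14/16/17/18  (struct: INT busy until I3 writes@13; RAW R2: wait I2 write@15)
[I5] 16/19/21/22  (struct: ADD busy until I2 writes@15; RAW R4: wait I4 write@18)

I2 = (2, 12, 14, 15)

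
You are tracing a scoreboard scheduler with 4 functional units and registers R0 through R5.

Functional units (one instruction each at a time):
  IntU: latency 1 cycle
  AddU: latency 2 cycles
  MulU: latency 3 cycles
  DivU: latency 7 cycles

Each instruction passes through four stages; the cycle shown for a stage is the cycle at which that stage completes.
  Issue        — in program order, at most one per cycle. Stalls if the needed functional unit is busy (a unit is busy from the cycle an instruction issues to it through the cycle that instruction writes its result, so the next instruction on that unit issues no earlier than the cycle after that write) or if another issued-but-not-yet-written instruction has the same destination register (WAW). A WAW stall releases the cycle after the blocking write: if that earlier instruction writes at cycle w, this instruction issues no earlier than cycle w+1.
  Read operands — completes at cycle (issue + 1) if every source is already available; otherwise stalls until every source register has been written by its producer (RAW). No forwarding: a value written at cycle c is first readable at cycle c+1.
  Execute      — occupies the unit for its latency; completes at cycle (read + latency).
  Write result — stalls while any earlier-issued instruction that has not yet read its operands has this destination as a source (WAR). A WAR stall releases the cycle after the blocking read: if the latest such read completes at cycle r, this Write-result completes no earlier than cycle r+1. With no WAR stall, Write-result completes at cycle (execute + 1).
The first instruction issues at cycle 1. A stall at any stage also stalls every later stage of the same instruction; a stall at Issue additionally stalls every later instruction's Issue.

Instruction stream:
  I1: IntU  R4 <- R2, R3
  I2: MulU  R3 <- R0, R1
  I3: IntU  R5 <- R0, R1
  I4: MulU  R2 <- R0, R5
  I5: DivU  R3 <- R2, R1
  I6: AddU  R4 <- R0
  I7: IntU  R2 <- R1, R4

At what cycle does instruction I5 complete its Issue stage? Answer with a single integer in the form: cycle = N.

cycle 1: I1 dispatched to IntU
cycle 2: I1 operands ready, I2 dispatched to MulU
cycle 3: I1 complete, I2 operands ready
cycle 4: R4←I1
cycle 5: I3 dispatched to IntU
cycle 6: I2 complete, I3 operands ready
cycle 7: R3←I2, I3 complete
cycle 8: R5←I3, I4 dispatched to MulU
cycle 9: I4 operands ready, I5 dispatched to DivU
cycle 10: I6 dispatched to AddU
cycle 11: I6 operands ready
cycle 12: I4 complete
cycle 13: R2←I4, I6 complete
cycle 14: I5 operands ready, R4←I6, I7 dispatched to IntU
cycle 15: I7 operands ready
cycle 16: I7 complete
cycle 17: R2←I7
cycle 21: I5 complete
cycle 22: R3←I5

cycle = 9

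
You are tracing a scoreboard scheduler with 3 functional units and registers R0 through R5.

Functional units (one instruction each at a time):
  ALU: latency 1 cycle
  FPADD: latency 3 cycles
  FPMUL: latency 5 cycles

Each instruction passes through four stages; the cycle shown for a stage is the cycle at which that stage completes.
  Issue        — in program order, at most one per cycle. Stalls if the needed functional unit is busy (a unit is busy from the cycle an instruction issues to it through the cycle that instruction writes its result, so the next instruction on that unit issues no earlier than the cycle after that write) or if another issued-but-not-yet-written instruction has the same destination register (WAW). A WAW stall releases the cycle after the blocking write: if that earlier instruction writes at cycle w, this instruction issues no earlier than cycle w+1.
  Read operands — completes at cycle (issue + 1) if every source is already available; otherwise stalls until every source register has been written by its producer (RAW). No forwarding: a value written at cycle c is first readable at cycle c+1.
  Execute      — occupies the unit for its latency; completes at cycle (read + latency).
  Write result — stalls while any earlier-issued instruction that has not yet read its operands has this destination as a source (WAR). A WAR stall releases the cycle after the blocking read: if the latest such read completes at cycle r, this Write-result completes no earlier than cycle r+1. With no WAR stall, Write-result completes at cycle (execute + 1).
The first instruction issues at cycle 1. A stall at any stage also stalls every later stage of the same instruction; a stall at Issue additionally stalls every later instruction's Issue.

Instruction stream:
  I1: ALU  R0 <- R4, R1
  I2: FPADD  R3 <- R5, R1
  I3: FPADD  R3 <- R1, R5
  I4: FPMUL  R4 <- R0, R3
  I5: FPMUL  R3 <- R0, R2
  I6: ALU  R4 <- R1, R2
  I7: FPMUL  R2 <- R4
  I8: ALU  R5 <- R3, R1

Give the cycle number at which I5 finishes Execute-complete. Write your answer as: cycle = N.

t=1  I1→ALU
t=2  I1 RO | I2→FPADD
t=3  I1 EX | I2 RO
t=4  I1 WR R0
t=6  I2 EX
t=7  I2 WR R3
t=8  I3→FPADD
t=9  I3 RO | I4→FPMUL
t=12  I3 EX
t=13  I3 WR R3
t=14  I4 RO
t=19  I4 EX
t=20  I4 WR R4
t=21  I5→FPMUL
t=22  I5 RO | I6→ALU
t=23  I6 RO
t=24  I6 EX
t=25  I6 WR R4
t=27  I5 EX
t=28  I5 WR R3
t=29  I7→FPMUL
t=30  I7 RO | I8→ALU
t=31  I8 RO
t=32  I8 EX
t=33  I8 WR R5
t=35  I7 EX
t=36  I7 WR R2

cycle = 27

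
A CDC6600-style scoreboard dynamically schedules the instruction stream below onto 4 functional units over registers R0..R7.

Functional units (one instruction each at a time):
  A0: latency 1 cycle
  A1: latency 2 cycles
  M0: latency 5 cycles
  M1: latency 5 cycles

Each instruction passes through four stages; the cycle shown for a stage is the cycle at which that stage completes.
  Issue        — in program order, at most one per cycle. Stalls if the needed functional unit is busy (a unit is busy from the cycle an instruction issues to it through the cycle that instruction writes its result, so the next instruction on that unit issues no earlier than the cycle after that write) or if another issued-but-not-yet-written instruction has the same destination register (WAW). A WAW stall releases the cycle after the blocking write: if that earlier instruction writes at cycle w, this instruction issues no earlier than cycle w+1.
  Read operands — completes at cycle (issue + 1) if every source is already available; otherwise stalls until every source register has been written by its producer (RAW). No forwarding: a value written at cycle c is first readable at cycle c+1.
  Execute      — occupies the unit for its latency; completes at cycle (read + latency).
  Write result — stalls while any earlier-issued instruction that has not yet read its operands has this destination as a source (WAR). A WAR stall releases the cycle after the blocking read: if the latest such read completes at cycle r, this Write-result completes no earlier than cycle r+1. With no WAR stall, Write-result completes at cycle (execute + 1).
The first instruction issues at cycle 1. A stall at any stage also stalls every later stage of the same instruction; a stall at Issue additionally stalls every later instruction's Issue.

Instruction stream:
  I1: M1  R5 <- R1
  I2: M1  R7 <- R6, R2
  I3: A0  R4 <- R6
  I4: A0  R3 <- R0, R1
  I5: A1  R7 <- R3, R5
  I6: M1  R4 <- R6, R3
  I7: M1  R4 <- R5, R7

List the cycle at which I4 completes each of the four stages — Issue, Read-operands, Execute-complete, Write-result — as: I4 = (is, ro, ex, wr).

I4 = (14, 15, 16, 17)

I1 -> (1, 2, 7, 8)
I2 -> (9, 10, 15, 16)  // struct: M1 busy until I1 writes@8
I3 -> (10, 11, 12, 13)
I4 -> (14, 15, 16, 17)  // struct: A0 busy until I3 writes@13
I5 -> (17, 18, 20, 21)  // WAW R7: wait I2 write@16
I6 -> (18, 19, 24, 25)
I7 -> (26, 27, 32, 33)  // struct: M1 busy until I6 writes@25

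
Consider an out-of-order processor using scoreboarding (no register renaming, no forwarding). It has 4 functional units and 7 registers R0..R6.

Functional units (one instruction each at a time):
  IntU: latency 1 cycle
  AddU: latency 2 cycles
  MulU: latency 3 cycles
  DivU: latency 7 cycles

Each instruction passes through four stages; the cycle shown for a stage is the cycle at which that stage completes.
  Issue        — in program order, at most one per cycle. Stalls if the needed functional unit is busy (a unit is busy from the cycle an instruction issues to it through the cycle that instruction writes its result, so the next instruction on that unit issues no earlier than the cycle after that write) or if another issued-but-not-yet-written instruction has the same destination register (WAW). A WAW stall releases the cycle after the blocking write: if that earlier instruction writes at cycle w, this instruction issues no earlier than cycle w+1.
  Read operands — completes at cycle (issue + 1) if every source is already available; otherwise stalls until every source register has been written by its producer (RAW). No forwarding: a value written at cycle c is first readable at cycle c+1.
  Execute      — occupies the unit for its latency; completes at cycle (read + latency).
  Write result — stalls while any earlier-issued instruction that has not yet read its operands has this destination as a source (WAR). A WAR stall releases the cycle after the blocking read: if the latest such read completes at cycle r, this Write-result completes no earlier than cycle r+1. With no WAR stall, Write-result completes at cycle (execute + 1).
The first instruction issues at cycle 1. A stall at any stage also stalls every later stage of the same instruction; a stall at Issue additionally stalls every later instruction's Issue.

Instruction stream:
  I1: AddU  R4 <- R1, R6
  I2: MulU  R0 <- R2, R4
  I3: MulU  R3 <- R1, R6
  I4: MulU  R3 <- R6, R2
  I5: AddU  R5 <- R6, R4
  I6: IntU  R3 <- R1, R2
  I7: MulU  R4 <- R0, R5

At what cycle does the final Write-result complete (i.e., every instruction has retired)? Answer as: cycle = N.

[1] I1 issues→AddU
[2] I1 reads · I2 issues→MulU
[4] I1 exec-done
[5] I1 writes R4
[6] I2 reads
[9] I2 exec-done
[10] I2 writes R0
[11] I3 issues→MulU
[12] I3 reads
[15] I3 exec-done
[16] I3 writes R3
[17] I4 issues→MulU
[18] I4 reads · I5 issues→AddU
[19] I5 reads
[21] I4 exec-done · I5 exec-done
[22] I4 writes R3 · I5 writes R5
[23] I6 issues→IntU
[24] I6 reads · I7 issues→MulU
[25] I6 exec-done · I7 reads
[26] I6 writes R3
[28] I7 exec-done
[29] I7 writes R4

cycle = 29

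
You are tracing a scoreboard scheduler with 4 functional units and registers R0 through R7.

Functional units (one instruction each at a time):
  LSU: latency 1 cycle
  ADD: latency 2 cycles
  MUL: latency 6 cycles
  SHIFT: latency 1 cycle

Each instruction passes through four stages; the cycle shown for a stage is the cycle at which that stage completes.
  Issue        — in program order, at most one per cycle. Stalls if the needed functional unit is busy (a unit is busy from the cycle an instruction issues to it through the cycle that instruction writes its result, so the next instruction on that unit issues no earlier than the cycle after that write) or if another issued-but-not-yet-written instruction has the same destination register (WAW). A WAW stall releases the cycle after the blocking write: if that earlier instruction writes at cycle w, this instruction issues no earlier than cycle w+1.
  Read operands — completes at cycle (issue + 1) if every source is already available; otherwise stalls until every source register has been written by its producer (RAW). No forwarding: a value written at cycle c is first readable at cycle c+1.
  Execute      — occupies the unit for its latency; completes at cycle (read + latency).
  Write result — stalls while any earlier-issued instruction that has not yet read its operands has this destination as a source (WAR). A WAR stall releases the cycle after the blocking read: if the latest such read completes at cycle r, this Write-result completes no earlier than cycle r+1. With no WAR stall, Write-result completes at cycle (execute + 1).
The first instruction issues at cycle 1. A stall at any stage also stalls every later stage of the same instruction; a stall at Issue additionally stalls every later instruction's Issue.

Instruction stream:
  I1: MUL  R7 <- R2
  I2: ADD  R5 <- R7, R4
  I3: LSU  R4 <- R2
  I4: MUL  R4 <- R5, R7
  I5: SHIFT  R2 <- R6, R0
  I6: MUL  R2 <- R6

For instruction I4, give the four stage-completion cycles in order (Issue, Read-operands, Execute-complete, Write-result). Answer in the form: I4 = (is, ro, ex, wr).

  I1 | 1 | 2 | 8 | 9
  I2 | 2 | 10 | 12 | 13   RAW R7: wait I1 write@9
  I3 | 3 | 4 | 5 | 11   WAR R4: wait I2 read@10
  I4 | 12 | 14 | 20 | 21   WAW R4: wait I3 write@11 · RAW R5: wait I2 write@13
  I5 | 13 | 14 | 15 | 16
  I6 | 22 | 23 | 29 | 30   struct: MUL busy until I4 writes@21

I4 = (12, 14, 20, 21)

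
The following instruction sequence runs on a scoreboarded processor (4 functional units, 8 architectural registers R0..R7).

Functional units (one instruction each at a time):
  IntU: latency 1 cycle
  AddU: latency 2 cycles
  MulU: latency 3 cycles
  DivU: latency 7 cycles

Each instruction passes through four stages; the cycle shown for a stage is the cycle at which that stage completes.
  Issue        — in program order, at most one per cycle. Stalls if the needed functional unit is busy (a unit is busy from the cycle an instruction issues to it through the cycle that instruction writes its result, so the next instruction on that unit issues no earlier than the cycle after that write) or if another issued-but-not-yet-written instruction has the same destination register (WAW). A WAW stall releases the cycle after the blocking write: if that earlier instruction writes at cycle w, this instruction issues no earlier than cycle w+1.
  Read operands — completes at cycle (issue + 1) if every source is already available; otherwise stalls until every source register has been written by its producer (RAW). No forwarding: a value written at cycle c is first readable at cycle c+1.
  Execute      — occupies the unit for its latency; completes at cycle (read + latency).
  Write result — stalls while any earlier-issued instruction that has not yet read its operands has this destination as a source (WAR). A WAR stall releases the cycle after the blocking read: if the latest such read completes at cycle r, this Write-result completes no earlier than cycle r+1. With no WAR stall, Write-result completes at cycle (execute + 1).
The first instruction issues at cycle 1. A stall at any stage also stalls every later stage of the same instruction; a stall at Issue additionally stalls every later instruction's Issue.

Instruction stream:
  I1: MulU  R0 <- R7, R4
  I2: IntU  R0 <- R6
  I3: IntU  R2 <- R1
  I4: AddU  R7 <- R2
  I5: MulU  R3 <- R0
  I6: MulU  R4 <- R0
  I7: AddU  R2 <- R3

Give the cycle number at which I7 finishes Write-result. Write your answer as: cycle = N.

I1 -> (1, 2, 5, 6)
I2 -> (7, 8, 9, 10)  // WAW R0: wait I1 write@6
I3 -> (11, 12, 13, 14)  // struct: IntU busy until I2 writes@10
I4 -> (12, 15, 17, 18)  // RAW R2: wait I3 write@14
I5 -> (13, 14, 17, 18)
I6 -> (19, 20, 23, 24)  // struct: MulU busy until I5 writes@18
I7 -> (20, 21, 23, 24)

cycle = 24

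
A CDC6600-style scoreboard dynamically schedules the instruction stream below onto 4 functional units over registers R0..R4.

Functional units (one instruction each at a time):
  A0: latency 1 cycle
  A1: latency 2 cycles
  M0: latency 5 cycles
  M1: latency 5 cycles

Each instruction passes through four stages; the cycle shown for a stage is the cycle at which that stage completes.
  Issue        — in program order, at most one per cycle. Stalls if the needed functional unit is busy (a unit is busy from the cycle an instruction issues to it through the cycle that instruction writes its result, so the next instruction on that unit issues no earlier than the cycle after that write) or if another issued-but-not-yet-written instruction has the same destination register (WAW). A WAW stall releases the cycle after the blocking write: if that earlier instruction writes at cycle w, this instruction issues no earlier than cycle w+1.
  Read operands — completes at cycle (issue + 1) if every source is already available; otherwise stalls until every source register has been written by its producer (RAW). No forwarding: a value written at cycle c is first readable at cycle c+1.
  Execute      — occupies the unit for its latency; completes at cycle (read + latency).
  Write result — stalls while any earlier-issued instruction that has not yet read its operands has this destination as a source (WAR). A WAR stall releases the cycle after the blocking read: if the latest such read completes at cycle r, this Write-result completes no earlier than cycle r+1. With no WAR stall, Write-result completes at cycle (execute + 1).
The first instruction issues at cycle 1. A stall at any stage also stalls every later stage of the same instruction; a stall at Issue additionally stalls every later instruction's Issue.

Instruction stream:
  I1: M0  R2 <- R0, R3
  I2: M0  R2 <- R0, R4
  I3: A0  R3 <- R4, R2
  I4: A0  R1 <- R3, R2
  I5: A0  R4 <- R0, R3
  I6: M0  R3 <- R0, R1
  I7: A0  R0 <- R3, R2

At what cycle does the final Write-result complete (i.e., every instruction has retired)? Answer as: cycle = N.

cycle 1: I1 issues→M0
cycle 2: I1 reads
cycle 7: I1 exec-done
cycle 8: I1 writes R2
cycle 9: I2 issues→M0
cycle 10: I2 reads | I3 issues→A0
cycle 15: I2 exec-done
cycle 16: I2 writes R2
cycle 17: I3 reads
cycle 18: I3 exec-done
cycle 19: I3 writes R3
cycle 20: I4 issues→A0
cycle 21: I4 reads
cycle 22: I4 exec-done
cycle 23: I4 writes R1
cycle 24: I5 issues→A0
cycle 25: I5 reads | I6 issues→M0
cycle 26: I5 exec-done | I6 reads
cycle 27: I5 writes R4
cycle 28: I7 issues→A0
cycle 31: I6 exec-done
cycle 32: I6 writes R3
cycle 33: I7 reads
cycle 34: I7 exec-done
cycle 35: I7 writes R0

cycle = 35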